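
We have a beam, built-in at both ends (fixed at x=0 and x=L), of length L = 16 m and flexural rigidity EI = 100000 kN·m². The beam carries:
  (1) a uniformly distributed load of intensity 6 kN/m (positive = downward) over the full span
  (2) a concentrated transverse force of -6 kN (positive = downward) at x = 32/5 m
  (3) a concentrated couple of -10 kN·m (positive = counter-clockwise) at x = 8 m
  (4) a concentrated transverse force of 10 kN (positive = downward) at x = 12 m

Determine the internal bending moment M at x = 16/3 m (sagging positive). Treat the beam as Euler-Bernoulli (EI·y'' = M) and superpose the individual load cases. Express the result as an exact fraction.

M(16/3) = 4261/125 kN·m

Load 1 — uniform load w=6 kN/m over full span:
  M_1 = wLx/2 - wL²/12 - wx²/2 = 6·16·(16/3)/2 - 6·16²/12 - 6·(16/3)²/2 = 128/3 kN·m
Load 2 — point force P=-6 kN at a=32/5 m (b=L-a=48/5):
  M_2 = Pb²(3a+b)x/L³ - Pab²/L²  [x≤a] = (-6)·(48/5)²·(3·(32/5)+(48/5))·(16/3)/16³ - (-6)·(32/5)·(48/5)²/16² = -864/125 kN·m
Load 3 — applied couple M₀=-10 kN·m at a=8 m (b=L-a=8):
  M_3 = R_Ax - M_A  [x≤a] with R_A=-15/16, M_A=-5/2 = (-15/16)·(16/3) - (-5/2) = -5/2 kN·m
Load 4 — point force P=10 kN at a=12 m (b=L-a=4):
  M_4 = Pb²(3a+b)x/L³ - Pab²/L²  [x≤a] = 10·4²·(3·12+4)·(16/3)/16³ - 10·12·4²/16² = 5/6 kN·m
Superposition: M = Σ M_i = 4261/125 kN·m ≈ 34.088000 kN·m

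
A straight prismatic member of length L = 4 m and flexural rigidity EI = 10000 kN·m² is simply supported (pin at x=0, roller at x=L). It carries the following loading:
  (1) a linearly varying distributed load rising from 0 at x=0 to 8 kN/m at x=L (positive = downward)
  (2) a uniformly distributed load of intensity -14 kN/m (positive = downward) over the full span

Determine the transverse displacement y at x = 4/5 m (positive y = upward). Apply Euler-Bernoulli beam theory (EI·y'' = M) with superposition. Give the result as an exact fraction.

Load 1 — triangular load w₀=8 kN/m (0→w₀ over full span):
  y_1 = -w₀x(7L⁴-10L²x²+3x⁴)/(360LEI) = -8·(4/5)·(7·4⁴-10·4²·(4/5)²+3·(4/5)⁴)/(360·4·10000) = -22016/29296875 m
Load 2 — uniform load w=-14 kN/m over full span:
  y_2 = -wx(L³-2Lx²+x³)/(24EI) = -(-14)·(4/5)·(4³-2·4·(4/5)²+(4/5)³)/(24·10000) = 3248/1171875 m
Superposition: y = Σ y_i = 19728/9765625 m ≈ 0.002020 m

y(4/5) = 19728/9765625 m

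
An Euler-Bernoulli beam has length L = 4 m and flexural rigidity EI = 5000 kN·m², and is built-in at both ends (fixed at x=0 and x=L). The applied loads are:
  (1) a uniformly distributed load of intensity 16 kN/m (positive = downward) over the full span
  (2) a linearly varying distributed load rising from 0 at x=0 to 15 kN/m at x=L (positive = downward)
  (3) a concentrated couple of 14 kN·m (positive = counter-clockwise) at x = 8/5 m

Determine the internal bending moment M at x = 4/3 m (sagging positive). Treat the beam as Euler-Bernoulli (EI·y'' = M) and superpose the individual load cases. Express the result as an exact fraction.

M(4/3) = 9902/675 kN·m

Load 1 — uniform load w=16 kN/m over full span:
  M_1 = wLx/2 - wL²/12 - wx²/2 = 16·4·(4/3)/2 - 16·4²/12 - 16·(4/3)²/2 = 64/9 kN·m
Load 2 — triangular load w₀=15 kN/m (0→w₀ over full span):
  M_2 = 3w₀Lx/20 - w₀L²/30 - w₀x³/(6L) = 3·15·4·(4/3)/20 - 15·4²/30 - 15·(4/3)³/(6·4) = 68/27 kN·m
Load 3 — applied couple M₀=14 kN·m at a=8/5 m (b=L-a=12/5):
  M_3 = R_Ax - M_A  [x≤a] with R_A=126/25, M_A=42/25 = (126/25)·(4/3) - (42/25) = 126/25 kN·m
Superposition: M = Σ M_i = 9902/675 kN·m ≈ 14.669630 kN·m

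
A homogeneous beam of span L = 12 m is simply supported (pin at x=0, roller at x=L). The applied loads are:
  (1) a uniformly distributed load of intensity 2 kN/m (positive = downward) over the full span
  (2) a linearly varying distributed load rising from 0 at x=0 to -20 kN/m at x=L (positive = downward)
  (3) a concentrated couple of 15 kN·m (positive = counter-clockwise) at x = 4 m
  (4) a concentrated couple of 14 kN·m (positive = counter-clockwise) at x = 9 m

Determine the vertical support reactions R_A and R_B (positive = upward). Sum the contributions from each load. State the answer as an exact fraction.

Load 1 — uniform load w=2 kN/m over full span:
  R_A = wL/2 = 2·12/2 = 12 kN
  R_B = wL/2 = 2·12/2 = 12 kN
Load 2 — triangular load w₀=-20 kN/m (0→w₀ over full span):
  R_A = w₀L/6 = (-20)·12/6 = -40 kN
  R_B = w₀L/3 = (-20)·12/3 = -80 kN
Load 3 — applied couple M₀=15 kN·m at a=4 m (b=L-a=8):
  R_A = M₀/L = 15/12 = 5/4 kN
  R_B = -M₀/L = -15/12 = -5/4 kN
Load 4 — applied couple M₀=14 kN·m at a=9 m (b=L-a=3):
  R_A = M₀/L = 14/12 = 7/6 kN
  R_B = -M₀/L = -14/12 = -7/6 kN
Superposition: R_A = -307/12 kN, R_B = -845/12 kN

R_A = -307/12 kN, R_B = -845/12 kN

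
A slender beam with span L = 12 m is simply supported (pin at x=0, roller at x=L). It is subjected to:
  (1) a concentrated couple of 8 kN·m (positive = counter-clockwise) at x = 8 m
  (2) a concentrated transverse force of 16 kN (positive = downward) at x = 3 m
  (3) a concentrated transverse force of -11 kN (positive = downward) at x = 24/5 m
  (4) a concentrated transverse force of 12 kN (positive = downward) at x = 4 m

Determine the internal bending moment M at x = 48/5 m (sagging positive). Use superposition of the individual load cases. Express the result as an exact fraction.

Load 1 — applied couple M₀=8 kN·m at a=8 m (b=L-a=4):
  M_1 = M₀x/L - M₀  [x>a] = 8·(48/5)/12 - 8 = -8/5 kN·m
Load 2 — point force P=16 kN at a=3 m (b=L-a=9):
  M_2 = Pa(L-x)/L  [x>a] = 16·3·(12-(48/5))/12 = 48/5 kN·m
Load 3 — point force P=-11 kN at a=24/5 m (b=L-a=36/5):
  M_3 = Pa(L-x)/L  [x>a] = (-11)·(24/5)·(12-(48/5))/12 = -264/25 kN·m
Load 4 — point force P=12 kN at a=4 m (b=L-a=8):
  M_4 = Pa(L-x)/L  [x>a] = 12·4·(12-(48/5))/12 = 48/5 kN·m
Superposition: M = Σ M_i = 176/25 kN·m ≈ 7.040000 kN·m

M(48/5) = 176/25 kN·m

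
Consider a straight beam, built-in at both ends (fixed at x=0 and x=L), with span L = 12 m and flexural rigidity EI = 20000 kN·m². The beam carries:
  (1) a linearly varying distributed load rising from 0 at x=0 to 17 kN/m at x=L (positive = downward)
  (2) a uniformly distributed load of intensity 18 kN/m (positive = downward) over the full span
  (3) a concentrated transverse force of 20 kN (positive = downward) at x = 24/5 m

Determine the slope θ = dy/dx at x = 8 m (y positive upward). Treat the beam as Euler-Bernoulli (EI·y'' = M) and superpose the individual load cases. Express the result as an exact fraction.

Load 1 — triangular load w₀=17 kN/m (0→w₀ over full span):
  θ_1 = -w₀(2x(L-x)(L-2x)(x+2L)+x²(L-x)²)/(120LEI) = -17·(2·8·(12-8)·(12-2·8)·(8+2·12)+8²·(12-8)²)/(120·12·20000) = 119/28125 rad
Load 2 — uniform load w=18 kN/m over full span:
  θ_2 = -wx(L-x)(L-2x)/(12EI) = -18·8·(12-8)·(12-2·8)/(12·20000) = 6/625 rad
Load 3 — point force P=20 kN at a=24/5 m (b=L-a=36/5):
  θ_3 = Pa²(L-x)(2bL-(3b+a)(L-x))/(2L³EI)  [x>a] = 20·(24/5)²·(12-8)·(2·(36/5)·12-(3·(36/5)+(24/5))·(12-8))/(2·12³·20000) = 28/15625 rad
Superposition: θ = Σ θ_i = 2197/140625 rad ≈ 0.015623 rad

θ(8) = 2197/140625 rad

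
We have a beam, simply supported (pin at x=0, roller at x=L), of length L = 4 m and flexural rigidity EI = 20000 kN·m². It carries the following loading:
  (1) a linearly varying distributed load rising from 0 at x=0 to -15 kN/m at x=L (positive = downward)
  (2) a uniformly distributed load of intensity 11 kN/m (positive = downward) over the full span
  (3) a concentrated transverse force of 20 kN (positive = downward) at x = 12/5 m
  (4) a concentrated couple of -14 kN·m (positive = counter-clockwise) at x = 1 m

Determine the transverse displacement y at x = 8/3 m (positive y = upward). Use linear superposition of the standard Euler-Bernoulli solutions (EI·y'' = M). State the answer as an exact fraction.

Load 1 — triangular load w₀=-15 kN/m (0→w₀ over full span):
  y_1 = -w₀x(7L⁴-10L²x²+3x⁴)/(360LEI) = -(-15)·(8/3)·(7·4⁴-10·4²·(8/3)²+3·(8/3)⁴)/(360·4·20000) = 34/30375 m
Load 2 — uniform load w=11 kN/m over full span:
  y_2 = -wx(L³-2Lx²+x³)/(24EI) = -11·(8/3)·(4³-2·4·(8/3)²+(8/3)³)/(24·20000) = -242/151875 m
Load 3 — point force P=20 kN at a=12/5 m (b=L-a=8/5):
  y_3 = -Pa(L-x)(2Lx-a²-x²)/(6LEI)  [x>a] = -20·(12/5)·(4-(8/3))·(2·4·(8/3)-(12/5)²-(8/3)²)/(6·4·20000) = -476/421875 m
Load 4 — applied couple M₀=-14 kN·m at a=1 m (b=L-a=3):
  y_4 = (M₀x³/(6L)-M₀(x-a)²/2+C₁x)/EI  [x>a] with C₁=M₀(3b²-L²)/(6L)=-77/12 = ((-14)·(8/3)³/(6·4)-(-14)·((8/3)-1)²/2+(-77/12)·(8/3))/20000 = -707/1620000 m
Superposition: y = Σ y_i = -82571/40500000 m ≈ -0.002039 m

y(8/3) = -82571/40500000 m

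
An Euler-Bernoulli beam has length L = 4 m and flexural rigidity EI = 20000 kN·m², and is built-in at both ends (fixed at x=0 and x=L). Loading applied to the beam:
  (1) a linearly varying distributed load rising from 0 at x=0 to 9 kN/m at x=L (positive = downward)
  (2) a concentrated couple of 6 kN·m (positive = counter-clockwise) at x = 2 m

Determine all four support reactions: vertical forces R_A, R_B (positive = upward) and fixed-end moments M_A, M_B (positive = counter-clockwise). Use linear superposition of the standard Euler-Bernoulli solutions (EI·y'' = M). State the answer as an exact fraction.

R_A = 153/20 kN, M_A = 63/10 kN·m, R_B = 207/20 kN, M_B = -57/10 kN·m

Load 1 — triangular load w₀=9 kN/m (0→w₀ over full span):
  R_A = 3w₀L/20 = 3·9·4/20 = 27/5 kN
  M_A = w₀L²/30 = 9·4²/30 = 24/5 kN·m
  R_B = 7w₀L/20 = 7·9·4/20 = 63/5 kN
  M_B = -w₀L²/20 = -9·4²/20 = -36/5 kN·m
Load 2 — applied couple M₀=6 kN·m at a=2 m (b=L-a=2):
  R_A = 6M₀ab/L³ = 6·6·2·2/4³ = 9/4 kN
  M_A = M₀b(2a-b)/L² = 6·2·(2·2-2)/4² = 3/2 kN·m
  R_B = -6M₀ab/L³ = -6·6·2·2/4³ = -9/4 kN
  M_B = M₀a(2b-a)/L² = 6·2·(2·2-2)/4² = 3/2 kN·m
Superposition: R_A = 153/20 kN, M_A = 63/10 kN·m, R_B = 207/20 kN, M_B = -57/10 kN·m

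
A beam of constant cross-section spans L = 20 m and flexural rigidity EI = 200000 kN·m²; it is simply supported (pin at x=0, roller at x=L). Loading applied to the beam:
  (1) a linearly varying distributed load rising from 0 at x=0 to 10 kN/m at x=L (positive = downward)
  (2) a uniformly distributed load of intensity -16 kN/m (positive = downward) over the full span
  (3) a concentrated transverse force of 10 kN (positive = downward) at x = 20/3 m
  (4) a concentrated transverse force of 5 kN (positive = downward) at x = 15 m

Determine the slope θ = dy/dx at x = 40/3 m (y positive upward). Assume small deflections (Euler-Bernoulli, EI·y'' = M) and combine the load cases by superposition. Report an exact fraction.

θ(40/3) = -5171/622080 rad

Load 1 — triangular load w₀=10 kN/m (0→w₀ over full span):
  θ_1 = -w₀(7L⁴-30L²x²+15x⁴)/(360LEI) = -10·(7·20⁴-30·20²·(40/3)²+15·(40/3)⁴)/(360·20·200000) = 91/24300 rad
Load 2 — uniform load w=-16 kN/m over full span:
  θ_2 = -w(L³-6Lx²+4x³)/(24EI) = -(-16)·(20³-6·20·(40/3)²+4·(40/3)³)/(24·200000) = -26/2025 rad
Load 3 — point force P=10 kN at a=20/3 m (b=L-a=40/3):
  θ_3 = -Pa(2L²-6Lx+3x²+a²)/(6LEI)  [x>a] = -10·(20/3)·(2·20²-6·20·(40/3)+3·(40/3)²+(20/3)²)/(6·20·200000) = 1/1620 rad
Load 4 — point force P=5 kN at a=15 m (b=L-a=5):
  θ_4 = -Pb(L²-b²-3x²)/(6LEI)  [x≤a] = -5·5·(20²-5²-3·(40/3)²)/(6·20·200000) = 19/115200 rad
Superposition: θ = Σ θ_i = -5171/622080 rad ≈ -0.008312 rad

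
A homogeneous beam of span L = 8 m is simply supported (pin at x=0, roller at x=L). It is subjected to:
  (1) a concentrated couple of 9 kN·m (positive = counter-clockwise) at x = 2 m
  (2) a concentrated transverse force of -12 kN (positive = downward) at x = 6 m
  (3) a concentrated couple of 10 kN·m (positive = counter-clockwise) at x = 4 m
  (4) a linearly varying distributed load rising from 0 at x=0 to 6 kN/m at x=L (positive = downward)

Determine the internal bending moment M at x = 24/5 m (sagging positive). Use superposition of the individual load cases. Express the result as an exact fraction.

M(24/5) = 322/125 kN·m

Load 1 — applied couple M₀=9 kN·m at a=2 m (b=L-a=6):
  M_1 = M₀x/L - M₀  [x>a] = 9·(24/5)/8 - 9 = -18/5 kN·m
Load 2 — point force P=-12 kN at a=6 m (b=L-a=2):
  M_2 = Pbx/L  [x≤a] = (-12)·2·(24/5)/8 = -72/5 kN·m
Load 3 — applied couple M₀=10 kN·m at a=4 m (b=L-a=4):
  M_3 = M₀x/L - M₀  [x>a] = 10·(24/5)/8 - 10 = -4 kN·m
Load 4 — triangular load w₀=6 kN/m (0→w₀ over full span):
  M_4 = w₀Lx/6 - w₀x³/(6L) = 6·8·(24/5)/6 - 6·(24/5)³/(6·8) = 3072/125 kN·m
Superposition: M = Σ M_i = 322/125 kN·m ≈ 2.576000 kN·m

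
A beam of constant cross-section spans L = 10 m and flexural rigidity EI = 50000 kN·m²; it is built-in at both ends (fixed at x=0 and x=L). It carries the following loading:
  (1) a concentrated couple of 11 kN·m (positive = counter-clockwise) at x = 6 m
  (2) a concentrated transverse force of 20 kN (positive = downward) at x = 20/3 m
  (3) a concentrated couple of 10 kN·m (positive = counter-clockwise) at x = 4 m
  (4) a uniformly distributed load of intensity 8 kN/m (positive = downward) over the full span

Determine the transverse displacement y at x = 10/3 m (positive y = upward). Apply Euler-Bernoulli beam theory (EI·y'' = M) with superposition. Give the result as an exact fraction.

Load 1 — applied couple M₀=11 kN·m at a=6 m (b=L-a=4):
  y_1 = (R_Ax³/6 - M_Ax²/2)/EI  [x≤a] with R_A=198/125, M_A=88/25 = ((198/125)·(10/3)³/6 - (88/25)·(10/3)²/2)/50000 = -11/56250 m
Load 2 — point force P=20 kN at a=20/3 m (b=L-a=10/3):
  y_2 = -Pb²x²(3aL-(3a+b)x)/(6L³EI)  [x≤a] = -20·(10/3)²·(10/3)²·(3·(20/3)·10-(3·(20/3)+(10/3))·(10/3))/(6·10³·50000) = -11/10935 m
Load 3 — applied couple M₀=10 kN·m at a=4 m (b=L-a=6):
  y_3 = (R_Ax³/6 - M_Ax²/2)/EI  [x≤a] with R_A=36/25, M_A=6/5 = ((36/25)·(10/3)³/6 - (6/5)·(10/3)²/2)/50000 = 1/22500 m
Load 4 — uniform load w=8 kN/m over full span:
  y_4 = -wx²(L-x)²/(24EI) = -8·(10/3)²·(10-(10/3))²/(24·50000) = -4/1215 m
Superposition: y = Σ y_i = -121631/27337500 m ≈ -0.004449 m

y(10/3) = -121631/27337500 m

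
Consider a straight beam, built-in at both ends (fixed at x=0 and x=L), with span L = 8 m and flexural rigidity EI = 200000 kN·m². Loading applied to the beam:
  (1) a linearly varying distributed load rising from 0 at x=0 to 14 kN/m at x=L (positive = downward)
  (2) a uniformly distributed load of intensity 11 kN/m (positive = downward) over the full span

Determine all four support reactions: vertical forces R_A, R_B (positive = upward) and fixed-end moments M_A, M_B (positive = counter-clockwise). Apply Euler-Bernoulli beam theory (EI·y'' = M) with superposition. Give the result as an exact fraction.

R_A = 304/5 kN, M_A = 1328/15 kN·m, R_B = 416/5 kN, M_B = -1552/15 kN·m

Load 1 — triangular load w₀=14 kN/m (0→w₀ over full span):
  R_A = 3w₀L/20 = 3·14·8/20 = 84/5 kN
  M_A = w₀L²/30 = 14·8²/30 = 448/15 kN·m
  R_B = 7w₀L/20 = 7·14·8/20 = 196/5 kN
  M_B = -w₀L²/20 = -14·8²/20 = -224/5 kN·m
Load 2 — uniform load w=11 kN/m over full span:
  R_A = wL/2 = 11·8/2 = 44 kN
  M_A = wL²/12 = 11·8²/12 = 176/3 kN·m
  R_B = wL/2 = 11·8/2 = 44 kN
  M_B = -wL²/12 = -11·8²/12 = -176/3 kN·m
Superposition: R_A = 304/5 kN, M_A = 1328/15 kN·m, R_B = 416/5 kN, M_B = -1552/15 kN·m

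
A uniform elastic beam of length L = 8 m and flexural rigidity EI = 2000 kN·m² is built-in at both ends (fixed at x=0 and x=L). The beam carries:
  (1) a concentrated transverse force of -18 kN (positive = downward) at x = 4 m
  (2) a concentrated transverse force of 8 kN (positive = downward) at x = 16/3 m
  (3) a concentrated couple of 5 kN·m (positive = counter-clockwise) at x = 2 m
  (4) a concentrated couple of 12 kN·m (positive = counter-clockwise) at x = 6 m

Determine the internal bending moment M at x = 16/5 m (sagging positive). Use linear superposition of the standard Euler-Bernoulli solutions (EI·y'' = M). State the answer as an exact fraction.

Load 1 — point force P=-18 kN at a=4 m (b=L-a=4):
  M_1 = Pb²(3a+b)x/L³ - Pab²/L²  [x≤a] = (-18)·4²·(3·4+4)·(16/5)/8³ - (-18)·4·4²/8² = -54/5 kN·m
Load 2 — point force P=8 kN at a=16/3 m (b=L-a=8/3):
  M_2 = Pb²(3a+b)x/L³ - Pab²/L²  [x≤a] = 8·(8/3)²·(3·(16/3)+(8/3))·(16/5)/8³ - 8·(16/3)·(8/3)²/8² = 256/135 kN·m
Load 3 — applied couple M₀=5 kN·m at a=2 m (b=L-a=6):
  M_3 = R_Ax - M_A - M₀  [x>a] with R_A=45/64, M_A=-15/16 = (45/64)·(16/5) - (-15/16) - 5 = -29/16 kN·m
Load 4 — applied couple M₀=12 kN·m at a=6 m (b=L-a=2):
  M_4 = R_Ax - M_A  [x≤a] with R_A=27/16, M_A=15/4 = (27/16)·(16/5) - (15/4) = 33/20 kN·m
Superposition: M = Σ M_i = -19583/2160 kN·m ≈ -9.066204 kN·m

M(16/5) = -19583/2160 kN·m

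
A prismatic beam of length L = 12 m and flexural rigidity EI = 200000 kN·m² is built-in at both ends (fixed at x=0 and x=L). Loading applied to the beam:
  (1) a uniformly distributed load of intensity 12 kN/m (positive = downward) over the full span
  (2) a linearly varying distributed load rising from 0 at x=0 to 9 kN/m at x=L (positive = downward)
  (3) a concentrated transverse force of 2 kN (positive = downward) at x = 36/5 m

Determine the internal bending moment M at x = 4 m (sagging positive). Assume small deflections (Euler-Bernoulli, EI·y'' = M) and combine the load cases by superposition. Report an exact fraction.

Load 1 — uniform load w=12 kN/m over full span:
  M_1 = wLx/2 - wL²/12 - wx²/2 = 12·12·4/2 - 12·12²/12 - 12·4²/2 = 48 kN·m
Load 2 — triangular load w₀=9 kN/m (0→w₀ over full span):
  M_2 = 3w₀Lx/20 - w₀L²/30 - w₀x³/(6L) = 3·9·12·4/20 - 9·12²/30 - 9·4³/(6·12) = 68/5 kN·m
Load 3 — point force P=2 kN at a=36/5 m (b=L-a=24/5):
  M_3 = Pb²(3a+b)x/L³ - Pab²/L²  [x≤a] = 2·(24/5)²·(3·(36/5)+(24/5))·4/12³ - 2·(36/5)·(24/5)²/12² = 64/125 kN·m
Superposition: M = Σ M_i = 7764/125 kN·m ≈ 62.112000 kN·m

M(4) = 7764/125 kN·m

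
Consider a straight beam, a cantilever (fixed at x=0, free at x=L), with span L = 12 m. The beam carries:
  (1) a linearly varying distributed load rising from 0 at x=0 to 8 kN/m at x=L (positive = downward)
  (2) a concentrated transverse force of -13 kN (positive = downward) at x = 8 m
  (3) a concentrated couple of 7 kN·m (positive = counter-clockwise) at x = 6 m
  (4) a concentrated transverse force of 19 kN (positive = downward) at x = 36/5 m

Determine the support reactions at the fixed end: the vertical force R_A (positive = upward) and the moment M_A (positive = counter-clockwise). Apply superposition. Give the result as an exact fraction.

R_A = 54 kN, M_A = 2049/5 kN·m

Load 1 — triangular load w₀=8 kN/m (0→w₀ over full span):
  R_A = w₀L/2 = 8·12/2 = 48 kN
  M_A = w₀L²/3 = 8·12²/3 = 384 kN·m
Load 2 — point force P=-13 kN at a=8 m (b=L-a=4):
  R_A = P = (-13) = -13 kN
  M_A = Pa = (-13)·8 = -104 kN·m
Load 3 — applied couple M₀=7 kN·m at a=6 m (b=L-a=6):
  R_A = 0 kN
  M_A = -M₀ = -7 kN·m
Load 4 — point force P=19 kN at a=36/5 m (b=L-a=24/5):
  R_A = P = 19 kN
  M_A = Pa = 19·(36/5) = 684/5 kN·m
Superposition: R_A = 54 kN, M_A = 2049/5 kN·m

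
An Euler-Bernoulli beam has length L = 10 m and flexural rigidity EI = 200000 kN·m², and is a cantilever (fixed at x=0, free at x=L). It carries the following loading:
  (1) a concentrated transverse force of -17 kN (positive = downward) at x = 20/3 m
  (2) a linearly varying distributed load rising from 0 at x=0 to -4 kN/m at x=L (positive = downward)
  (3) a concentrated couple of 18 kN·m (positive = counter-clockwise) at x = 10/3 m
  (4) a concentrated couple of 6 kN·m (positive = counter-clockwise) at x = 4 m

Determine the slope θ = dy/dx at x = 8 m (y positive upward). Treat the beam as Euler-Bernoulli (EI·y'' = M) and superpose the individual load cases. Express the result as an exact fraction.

Load 1 — point force P=-17 kN at a=20/3 m (b=L-a=10/3):
  θ_1 = -Pa²/(2EI)  [x>a] = -(-17)·(20/3)²/(2·200000) = 17/9000 rad
Load 2 — triangular load w₀=-4 kN/m (0→w₀ over full span):
  θ_2 = (w₀Lx²/4-w₀L²x/3-w₀x⁴/(24L))/EI = ((-4)·10·8²/4-(-4)·10²·8/3-(-4)·8⁴/(24·10))/200000 = 116/46875 rad
Load 3 — applied couple M₀=18 kN·m at a=10/3 m (b=L-a=20/3):
  θ_3 = M₀a/EI  [x>a] = 18·(10/3)/200000 = 3/10000 rad
Load 4 — applied couple M₀=6 kN·m at a=4 m (b=L-a=6):
  θ_4 = M₀a/EI  [x>a] = 6·4/200000 = 3/25000 rad
Superposition: θ = Σ θ_i = 10763/2250000 rad ≈ 0.004784 rad

θ(8) = 10763/2250000 rad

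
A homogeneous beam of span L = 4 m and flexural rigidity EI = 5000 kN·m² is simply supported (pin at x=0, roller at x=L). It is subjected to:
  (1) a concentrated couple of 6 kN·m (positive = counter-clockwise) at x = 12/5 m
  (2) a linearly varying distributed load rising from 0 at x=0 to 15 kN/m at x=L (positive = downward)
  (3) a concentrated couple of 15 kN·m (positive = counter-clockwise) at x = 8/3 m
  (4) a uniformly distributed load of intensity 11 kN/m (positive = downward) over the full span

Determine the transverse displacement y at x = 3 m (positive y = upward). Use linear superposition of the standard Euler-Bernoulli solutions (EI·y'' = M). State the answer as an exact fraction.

Load 1 — applied couple M₀=6 kN·m at a=12/5 m (b=L-a=8/5):
  y_1 = (M₀x³/(6L)-M₀(x-a)²/2+C₁x)/EI  [x>a] with C₁=M₀(3b²-L²)/(6L)=-52/25 = (6·3³/(6·4)-6·(3-(12/5))²/2+(-52/25)·3)/5000 = -57/500000 m
Load 2 — triangular load w₀=15 kN/m (0→w₀ over full span):
  y_2 = -w₀x(7L⁴-10L²x²+3x⁴)/(360LEI) = -15·3·(7·4⁴-10·4²·3²+3·3⁴)/(360·4·5000) = -119/32000 m
Load 3 — applied couple M₀=15 kN·m at a=8/3 m (b=L-a=4/3):
  y_3 = (M₀x³/(6L)-M₀(x-a)²/2+C₁x)/EI  [x>a] with C₁=M₀(3b²-L²)/(6L)=-20/3 = (15·3³/(6·4)-15·(3-(8/3))²/2+(-20/3)·3)/5000 = -19/24000 m
Load 4 — uniform load w=11 kN/m over full span:
  y_4 = -wx(L³-2Lx²+x³)/(24EI) = -11·3·(4³-2·4·3²+3³)/(24·5000) = -209/40000 m
Superposition: y = Σ y_i = -118193/12000000 m ≈ -0.009849 m

y(3) = -118193/12000000 m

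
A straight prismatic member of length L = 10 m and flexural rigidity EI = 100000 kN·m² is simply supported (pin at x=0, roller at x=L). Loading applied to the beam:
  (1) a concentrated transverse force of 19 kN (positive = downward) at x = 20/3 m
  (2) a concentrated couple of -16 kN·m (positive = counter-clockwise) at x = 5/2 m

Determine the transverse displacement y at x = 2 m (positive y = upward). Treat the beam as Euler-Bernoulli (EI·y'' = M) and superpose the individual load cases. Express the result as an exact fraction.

Load 1 — point force P=19 kN at a=20/3 m (b=L-a=10/3):
  y_1 = -Pbx(L²-b²-x²)/(6LEI)  [x≤a] = -19·(10/3)·2·(10²-(10/3)²-2²)/(6·10·100000) = -3629/2025000 m
Load 2 — applied couple M₀=-16 kN·m at a=5/2 m (b=L-a=15/2):
  y_2 = (M₀x³/(6L)+C₁x)/EI  [x≤a] with C₁=M₀(3b²-L²)/(6L)=-55/3 = ((-16)·2³/(6·10)+(-55/3)·2)/100000 = -97/250000 m
Superposition: y = Σ y_i = -44147/20250000 m ≈ -0.002180 m

y(2) = -44147/20250000 m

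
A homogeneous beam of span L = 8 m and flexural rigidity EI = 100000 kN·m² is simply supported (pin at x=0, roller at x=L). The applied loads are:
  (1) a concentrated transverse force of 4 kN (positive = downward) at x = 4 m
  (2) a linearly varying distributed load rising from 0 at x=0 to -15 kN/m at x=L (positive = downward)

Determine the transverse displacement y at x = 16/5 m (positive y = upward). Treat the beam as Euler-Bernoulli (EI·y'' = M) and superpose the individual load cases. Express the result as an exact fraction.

Load 1 — point force P=4 kN at a=4 m (b=L-a=4):
  y_1 = -Pbx(L²-b²-x²)/(6LEI)  [x≤a] = -4·4·(16/5)·(8²-4²-(16/5)²)/(6·8·100000) = -472/1171875 m
Load 2 — triangular load w₀=-15 kN/m (0→w₀ over full span):
  y_2 = -w₀x(7L⁴-10L²x²+3x⁴)/(360LEI) = -(-15)·(16/5)·(7·8⁴-10·8²·(16/5)²+3·(16/5)⁴)/(360·8·100000) = 36512/9765625 m
Superposition: y = Σ y_i = 97736/29296875 m ≈ 0.003336 m

y(16/5) = 97736/29296875 m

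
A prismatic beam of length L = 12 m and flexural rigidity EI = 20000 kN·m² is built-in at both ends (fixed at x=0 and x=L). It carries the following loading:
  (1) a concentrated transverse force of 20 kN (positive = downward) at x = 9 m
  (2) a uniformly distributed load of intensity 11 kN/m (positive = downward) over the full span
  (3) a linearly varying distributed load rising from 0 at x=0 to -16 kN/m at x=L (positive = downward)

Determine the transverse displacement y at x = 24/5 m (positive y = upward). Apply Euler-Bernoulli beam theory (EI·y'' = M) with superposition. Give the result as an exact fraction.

y(24/5) = -463329/39062500 m

Load 1 — point force P=20 kN at a=9 m (b=L-a=3):
  y_1 = -Pb²x²(3aL-(3a+b)x)/(6L³EI)  [x≤a] = -20·3²·(24/5)²·(3·9·12-(3·9+3)·(24/5))/(6·12³·20000) = -9/2500 m
Load 2 — uniform load w=11 kN/m over full span:
  y_2 = -wx²(L-x)²/(24EI) = -11·(24/5)²·(12-(24/5))²/(24·20000) = -10692/390625 m
Load 3 — triangular load w₀=-16 kN/m (0→w₀ over full span):
  y_3 = -w₀x²(L-x)²(x+2L)/(120LEI) = -(-16)·(24/5)²·(12-(24/5))²·((24/5)+2·12)/(120·12·20000) = 186624/9765625 m
Superposition: y = Σ y_i = -463329/39062500 m ≈ -0.011861 m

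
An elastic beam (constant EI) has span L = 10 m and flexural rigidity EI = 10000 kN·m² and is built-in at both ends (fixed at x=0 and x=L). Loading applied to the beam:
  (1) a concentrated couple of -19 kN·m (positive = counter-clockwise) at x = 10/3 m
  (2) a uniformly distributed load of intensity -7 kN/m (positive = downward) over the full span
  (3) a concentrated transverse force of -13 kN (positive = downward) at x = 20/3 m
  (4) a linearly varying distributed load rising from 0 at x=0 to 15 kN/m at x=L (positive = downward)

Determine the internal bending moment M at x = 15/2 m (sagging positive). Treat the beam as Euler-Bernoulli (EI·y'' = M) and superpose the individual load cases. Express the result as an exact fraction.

Load 1 — applied couple M₀=-19 kN·m at a=10/3 m (b=L-a=20/3):
  M_1 = R_Ax - M_A - M₀  [x>a] with R_A=-38/15, M_A=0 = (-38/15)·(15/2) - 0 - (-19) = 0 kN·m
Load 2 — uniform load w=-7 kN/m over full span:
  M_2 = wLx/2 - wL²/12 - wx²/2 = (-7)·10·(15/2)/2 - (-7)·10²/12 - (-7)·(15/2)²/2 = -175/24 kN·m
Load 3 — point force P=-13 kN at a=20/3 m (b=L-a=10/3):
  M_3 = Pa²(a+3b)(L-x)/L³ - Pa²b/L²  [x>a] = (-13)·(20/3)²·((20/3)+3·(10/3))·(10-(15/2))/10³ - (-13)·(20/3)²·(10/3)/10² = -130/27 kN·m
Load 4 — triangular load w₀=15 kN/m (0→w₀ over full span):
  M_4 = 3w₀Lx/20 - w₀L²/30 - w₀x³/(6L) = 3·15·10·(15/2)/20 - 15·10²/30 - 15·(15/2)³/(6·10) = 425/32 kN·m
Superposition: M = Σ M_i = 1015/864 kN·m ≈ 1.174769 kN·m

M(15/2) = 1015/864 kN·m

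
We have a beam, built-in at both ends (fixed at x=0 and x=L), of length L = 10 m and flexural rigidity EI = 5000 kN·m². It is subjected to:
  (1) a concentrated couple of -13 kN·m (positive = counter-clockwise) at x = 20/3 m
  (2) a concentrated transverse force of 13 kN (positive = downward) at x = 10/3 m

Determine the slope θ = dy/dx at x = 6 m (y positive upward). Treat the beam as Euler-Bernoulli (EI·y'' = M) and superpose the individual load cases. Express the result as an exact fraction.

Load 1 — applied couple M₀=-13 kN·m at a=20/3 m (b=L-a=10/3):
  θ_1 = (R_Ax²/2 - M_Ax)/EI  [x≤a] with R_A=-26/15, M_A=-13/3 = ((-26/15)·6²/2 - (-13/3)·6)/5000 = -13/12500 rad
Load 2 — point force P=13 kN at a=10/3 m (b=L-a=20/3):
  θ_2 = Pa²(L-x)(2bL-(3b+a)(L-x))/(2L³EI)  [x>a] = 13·(10/3)²·(10-6)·(2·(20/3)·10-(3·(20/3)+(10/3))·(10-6))/(2·10³·5000) = 13/5625 rad
Superposition: θ = Σ θ_i = 143/112500 rad ≈ 0.001271 rad

θ(6) = 143/112500 rad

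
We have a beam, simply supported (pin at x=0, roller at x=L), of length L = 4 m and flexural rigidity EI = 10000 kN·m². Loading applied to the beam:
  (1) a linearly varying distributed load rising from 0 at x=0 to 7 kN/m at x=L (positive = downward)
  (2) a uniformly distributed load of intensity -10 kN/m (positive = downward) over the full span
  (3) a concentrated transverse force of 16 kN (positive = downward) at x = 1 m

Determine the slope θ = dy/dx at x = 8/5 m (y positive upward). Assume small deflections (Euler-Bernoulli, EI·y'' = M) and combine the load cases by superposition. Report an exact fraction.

Load 1 — triangular load w₀=7 kN/m (0→w₀ over full span):
  θ_1 = -w₀(7L⁴-30L²x²+15x⁴)/(360LEI) = -7·(7·4⁴-30·4²·(8/5)²+15·(8/5)⁴)/(360·4·10000) = -2261/7031250 rad
Load 2 — uniform load w=-10 kN/m over full span:
  θ_2 = -w(L³-6Lx²+4x³)/(24EI) = -(-10)·(4³-6·4·(8/5)²+4·(8/5)³)/(24·10000) = 37/46875 rad
Load 3 — point force P=16 kN at a=1 m (b=L-a=3):
  θ_3 = -Pa(2L²-6Lx+3x²+a²)/(6LEI)  [x>a] = -16·1·(2·4²-6·4·(8/5)+3·(8/5)²+1²)/(6·4·10000) = -19/125000 rad
Superposition: θ = Σ θ_i = 8881/28125000 rad ≈ 0.000316 rad

θ(8/5) = 8881/28125000 rad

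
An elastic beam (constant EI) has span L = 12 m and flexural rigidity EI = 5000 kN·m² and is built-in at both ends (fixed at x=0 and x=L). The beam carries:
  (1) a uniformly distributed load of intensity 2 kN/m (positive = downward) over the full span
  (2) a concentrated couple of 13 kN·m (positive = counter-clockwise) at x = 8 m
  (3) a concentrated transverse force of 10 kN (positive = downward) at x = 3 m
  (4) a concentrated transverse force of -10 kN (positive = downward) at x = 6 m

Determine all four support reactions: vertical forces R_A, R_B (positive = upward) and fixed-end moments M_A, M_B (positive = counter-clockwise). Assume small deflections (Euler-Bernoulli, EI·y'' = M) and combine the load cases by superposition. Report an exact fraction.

Load 1 — uniform load w=2 kN/m over full span:
  R_A = wL/2 = 2·12/2 = 12 kN
  M_A = wL²/12 = 2·12²/12 = 24 kN·m
  R_B = wL/2 = 2·12/2 = 12 kN
  M_B = -wL²/12 = -2·12²/12 = -24 kN·m
Load 2 — applied couple M₀=13 kN·m at a=8 m (b=L-a=4):
  R_A = 6M₀ab/L³ = 6·13·8·4/12³ = 13/9 kN
  M_A = M₀b(2a-b)/L² = 13·4·(2·8-4)/12² = 13/3 kN·m
  R_B = -6M₀ab/L³ = -6·13·8·4/12³ = -13/9 kN
  M_B = M₀a(2b-a)/L² = 13·8·(2·4-8)/12² = 0 kN·m
Load 3 — point force P=10 kN at a=3 m (b=L-a=9):
  R_A = Pb²(3a+b)/L³ = 10·9²·(3·3+9)/12³ = 135/16 kN
  M_A = Pab²/L² = 10·3·9²/12² = 135/8 kN·m
  R_B = Pa²(a+3b)/L³ = 10·3²·(3+3·9)/12³ = 25/16 kN
  M_B = -Pa²b/L² = -10·3²·9/12² = -45/8 kN·m
Load 4 — point force P=-10 kN at a=6 m (b=L-a=6):
  R_A = Pb²(3a+b)/L³ = (-10)·6²·(3·6+6)/12³ = -5 kN
  M_A = Pab²/L² = (-10)·6·6²/12² = -15 kN·m
  R_B = Pa²(a+3b)/L³ = (-10)·6²·(6+3·6)/12³ = -5 kN
  M_B = -Pa²b/L² = -(-10)·6²·6/12² = 15 kN·m
Superposition: R_A = 2431/144 kN, M_A = 725/24 kN·m, R_B = 1025/144 kN, M_B = -117/8 kN·m

R_A = 2431/144 kN, M_A = 725/24 kN·m, R_B = 1025/144 kN, M_B = -117/8 kN·m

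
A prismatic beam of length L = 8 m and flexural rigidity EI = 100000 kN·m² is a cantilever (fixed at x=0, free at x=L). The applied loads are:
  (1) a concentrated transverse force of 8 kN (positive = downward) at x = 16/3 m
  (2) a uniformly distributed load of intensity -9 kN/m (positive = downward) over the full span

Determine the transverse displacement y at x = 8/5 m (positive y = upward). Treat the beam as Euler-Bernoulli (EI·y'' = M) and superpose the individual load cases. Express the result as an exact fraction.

Load 1 — point force P=8 kN at a=16/3 m (b=L-a=8/3):
  y_1 = -Px²(3a-x)/(6EI)  [x≤a] = -8·(8/5)²·(3·(16/3)-(8/5))/(6·100000) = -192/390625 m
Load 2 — uniform load w=-9 kN/m over full span:
  y_2 = -wx²(x²-4Lx+6L²)/(24EI) = -(-9)·(8/5)²·((8/5)²-4·8·(8/5)+6·8²)/(24·100000) = 6288/1953125 m
Superposition: y = Σ y_i = 5328/1953125 m ≈ 0.002728 m

y(8/5) = 5328/1953125 m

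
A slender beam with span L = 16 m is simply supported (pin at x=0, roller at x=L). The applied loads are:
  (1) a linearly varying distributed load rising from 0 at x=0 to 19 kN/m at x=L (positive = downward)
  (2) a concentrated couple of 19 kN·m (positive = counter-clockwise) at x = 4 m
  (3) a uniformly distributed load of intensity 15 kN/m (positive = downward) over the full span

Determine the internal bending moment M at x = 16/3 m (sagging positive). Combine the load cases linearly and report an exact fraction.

M(16/3) = 52990/81 kN·m

Load 1 — triangular load w₀=19 kN/m (0→w₀ over full span):
  M_1 = w₀Lx/6 - w₀x³/(6L) = 19·16·(16/3)/6 - 19·(16/3)³/(6·16) = 19456/81 kN·m
Load 2 — applied couple M₀=19 kN·m at a=4 m (b=L-a=12):
  M_2 = M₀x/L - M₀  [x>a] = 19·(16/3)/16 - 19 = -38/3 kN·m
Load 3 — uniform load w=15 kN/m over full span:
  M_3 = wx(L-x)/2 = 15·(16/3)·(16-(16/3))/2 = 1280/3 kN·m
Superposition: M = Σ M_i = 52990/81 kN·m ≈ 654.197531 kN·m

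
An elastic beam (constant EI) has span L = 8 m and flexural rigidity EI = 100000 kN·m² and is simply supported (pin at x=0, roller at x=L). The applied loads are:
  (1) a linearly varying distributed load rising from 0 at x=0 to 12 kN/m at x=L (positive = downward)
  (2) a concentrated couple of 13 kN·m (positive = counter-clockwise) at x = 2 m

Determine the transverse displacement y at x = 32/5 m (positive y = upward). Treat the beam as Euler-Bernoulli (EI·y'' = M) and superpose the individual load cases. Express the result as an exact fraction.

Load 1 — triangular load w₀=12 kN/m (0→w₀ over full span):
  y_1 = -w₀x(7L⁴-10L²x²+3x⁴)/(360LEI) = -12·(32/5)·(7·8⁴-10·8²·(32/5)²+3·(32/5)⁴)/(360·8·100000) = -97536/48828125 m
Load 2 — applied couple M₀=13 kN·m at a=2 m (b=L-a=6):
  y_2 = (M₀x³/(6L)-M₀(x-a)²/2+C₁x)/EI  [x>a] with C₁=M₀(3b²-L²)/(6L)=143/12 = (13·(32/5)³/(6·8)-13·((32/5)-2)²/2+(143/12)·(32/5))/100000 = 1339/6250000 m
Superposition: y = Σ y_i = -1393201/781250000 m ≈ -0.001783 m

y(32/5) = -1393201/781250000 m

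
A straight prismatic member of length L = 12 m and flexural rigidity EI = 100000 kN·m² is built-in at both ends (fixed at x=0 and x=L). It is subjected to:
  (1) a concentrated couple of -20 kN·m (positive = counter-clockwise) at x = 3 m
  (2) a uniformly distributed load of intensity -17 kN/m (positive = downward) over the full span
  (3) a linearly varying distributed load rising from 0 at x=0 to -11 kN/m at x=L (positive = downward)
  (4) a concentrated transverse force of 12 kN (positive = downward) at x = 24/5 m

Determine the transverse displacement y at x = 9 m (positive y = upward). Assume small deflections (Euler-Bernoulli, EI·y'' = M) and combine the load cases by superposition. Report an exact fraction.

y(9) = 101961/16000000 m

Load 1 — applied couple M₀=-20 kN·m at a=3 m (b=L-a=9):
  y_1 = (R_Ax³/6 - M_Ax²/2 - M₀(x-a)²/2)/EI  [x>a] with R_A=-15/8, M_A=15/4 = ((-15/8)·9³/6 - (15/4)·9²/2 - (-20)·(9-3)²/2)/100000 = -63/320000 m
Load 2 — uniform load w=-17 kN/m over full span:
  y_2 = -wx²(L-x)²/(24EI) = -(-17)·9²·(12-9)²/(24·100000) = 4131/800000 m
Load 3 — triangular load w₀=-11 kN/m (0→w₀ over full span):
  y_3 = -w₀x²(L-x)²(x+2L)/(120LEI) = -(-11)·9²·(12-9)²·(9+2·12)/(120·12·100000) = 29403/16000000 m
Load 4 — point force P=12 kN at a=24/5 m (b=L-a=36/5):
  y_4 = -Pa²(L-x)²(3bL-(3b+a)(L-x))/(6L³EI)  [x>a] = -12·(24/5)²·(12-9)²·(3·(36/5)·12-(3·(36/5)+(24/5))·(12-9))/(6·12³·100000) = -27/62500 m
Superposition: y = Σ y_i = 101961/16000000 m ≈ 0.006373 m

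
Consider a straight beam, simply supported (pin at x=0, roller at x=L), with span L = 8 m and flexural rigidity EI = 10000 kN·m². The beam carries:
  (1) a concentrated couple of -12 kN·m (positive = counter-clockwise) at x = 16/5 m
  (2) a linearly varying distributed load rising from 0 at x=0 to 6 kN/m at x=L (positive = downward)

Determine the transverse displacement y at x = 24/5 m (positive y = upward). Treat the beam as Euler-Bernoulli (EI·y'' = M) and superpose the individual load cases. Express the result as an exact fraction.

y(24/5) = -169552/9765625 m

Load 1 — applied couple M₀=-12 kN·m at a=16/5 m (b=L-a=24/5):
  y_1 = (M₀x³/(6L)-M₀(x-a)²/2+C₁x)/EI  [x>a] with C₁=M₀(3b²-L²)/(6L)=-32/25 = ((-12)·(24/5)³/(6·8)-(-12)·((24/5)-(16/5))²/2+(-32/25)·(24/5))/10000 = -144/78125 m
Load 2 — triangular load w₀=6 kN/m (0→w₀ over full span):
  y_2 = -w₀x(7L⁴-10L²x²+3x⁴)/(360LEI) = -6·(24/5)·(7·8⁴-10·8²·(24/5)²+3·(24/5)⁴)/(360·8·10000) = -151552/9765625 m
Superposition: y = Σ y_i = -169552/9765625 m ≈ -0.017362 m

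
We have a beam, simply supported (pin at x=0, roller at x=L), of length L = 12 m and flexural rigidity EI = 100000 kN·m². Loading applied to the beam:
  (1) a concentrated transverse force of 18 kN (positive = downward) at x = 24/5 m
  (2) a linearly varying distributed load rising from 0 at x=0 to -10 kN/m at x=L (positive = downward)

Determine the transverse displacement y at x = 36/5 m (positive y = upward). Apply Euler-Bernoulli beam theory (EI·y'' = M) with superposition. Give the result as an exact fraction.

Load 1 — point force P=18 kN at a=24/5 m (b=L-a=36/5):
  y_1 = -Pa(L-x)(2Lx-a²-x²)/(6LEI)  [x>a] = -18·(24/5)·(12-(36/5))·(2·12·(36/5)-(24/5)²-(36/5)²)/(6·12·100000) = -11016/1953125 m
Load 2 — triangular load w₀=-10 kN/m (0→w₀ over full span):
  y_2 = -w₀x(7L⁴-10L²x²+3x⁴)/(360LEI) = -(-10)·(36/5)·(7·12⁴-10·12²·(36/5)²+3·(36/5)⁴)/(360·12·100000) = 127872/9765625 m
Superposition: y = Σ y_i = 72792/9765625 m ≈ 0.007454 m

y(36/5) = 72792/9765625 m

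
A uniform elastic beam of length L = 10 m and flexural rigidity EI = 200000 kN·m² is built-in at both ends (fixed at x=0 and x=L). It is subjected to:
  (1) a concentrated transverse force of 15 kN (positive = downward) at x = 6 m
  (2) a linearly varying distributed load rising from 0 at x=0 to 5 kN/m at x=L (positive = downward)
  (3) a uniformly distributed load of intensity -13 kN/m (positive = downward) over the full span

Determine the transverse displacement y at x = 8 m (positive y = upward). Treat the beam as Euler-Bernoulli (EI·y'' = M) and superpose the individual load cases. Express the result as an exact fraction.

Load 1 — point force P=15 kN at a=6 m (b=L-a=4):
  y_1 = -Pa²(L-x)²(3bL-(3b+a)(L-x))/(6L³EI)  [x>a] = -15·6²·(10-8)²·(3·4·10-(3·4+6)·(10-8))/(6·10³·200000) = -189/1250000 m
Load 2 — triangular load w₀=5 kN/m (0→w₀ over full span):
  y_2 = -w₀x²(L-x)²(x+2L)/(120LEI) = -5·8²·(10-8)²·(8+2·10)/(120·10·200000) = -7/46875 m
Load 3 — uniform load w=-13 kN/m over full span:
  y_3 = -wx²(L-x)²/(24EI) = -(-13)·8²·(10-8)²/(24·200000) = 13/18750 m
Superposition: y = Σ y_i = 491/1250000 m ≈ 0.000393 m

y(8) = 491/1250000 m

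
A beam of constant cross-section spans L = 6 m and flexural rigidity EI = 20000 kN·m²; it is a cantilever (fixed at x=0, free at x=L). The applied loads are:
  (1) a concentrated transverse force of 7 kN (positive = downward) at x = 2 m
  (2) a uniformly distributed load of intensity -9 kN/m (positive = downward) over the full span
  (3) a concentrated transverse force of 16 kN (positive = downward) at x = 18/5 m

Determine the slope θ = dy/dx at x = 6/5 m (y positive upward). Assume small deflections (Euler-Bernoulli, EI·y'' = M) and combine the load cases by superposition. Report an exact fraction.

Load 1 — point force P=7 kN at a=2 m (b=L-a=4):
  θ_1 = -Px(2a-x)/(2EI)  [x≤a] = -7·(6/5)·(2·2-(6/5))/(2·20000) = -147/250000 rad
Load 2 — uniform load w=-9 kN/m over full span:
  θ_2 = -wx(x²-3Lx+3L²)/(6EI) = -(-9)·(6/5)·((6/5)²-3·6·(6/5)+3·6²)/(6·20000) = 4941/625000 rad
Load 3 — point force P=16 kN at a=18/5 m (b=L-a=12/5):
  θ_3 = -Px(2a-x)/(2EI)  [x≤a] = -16·(6/5)·(2·(18/5)-(6/5))/(2·20000) = -9/3125 rad
Superposition: θ = Σ θ_i = 5547/1250000 rad ≈ 0.004438 rad

θ(6/5) = 5547/1250000 rad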